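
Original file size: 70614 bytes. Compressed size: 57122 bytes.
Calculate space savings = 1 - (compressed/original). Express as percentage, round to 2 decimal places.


ratio = compressed/original = 57122/70614 = 0.808933
savings = 1 - ratio = 1 - 0.808933 = 0.191067
as a percentage: 0.191067 * 100 = 19.11%

Space savings = 1 - 57122/70614 = 19.11%


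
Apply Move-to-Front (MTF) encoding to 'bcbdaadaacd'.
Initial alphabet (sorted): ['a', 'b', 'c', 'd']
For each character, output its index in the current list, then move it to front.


MTF encoding:
'b': index 1 in ['a', 'b', 'c', 'd'] -> ['b', 'a', 'c', 'd']
'c': index 2 in ['b', 'a', 'c', 'd'] -> ['c', 'b', 'a', 'd']
'b': index 1 in ['c', 'b', 'a', 'd'] -> ['b', 'c', 'a', 'd']
'd': index 3 in ['b', 'c', 'a', 'd'] -> ['d', 'b', 'c', 'a']
'a': index 3 in ['d', 'b', 'c', 'a'] -> ['a', 'd', 'b', 'c']
'a': index 0 in ['a', 'd', 'b', 'c'] -> ['a', 'd', 'b', 'c']
'd': index 1 in ['a', 'd', 'b', 'c'] -> ['d', 'a', 'b', 'c']
'a': index 1 in ['d', 'a', 'b', 'c'] -> ['a', 'd', 'b', 'c']
'a': index 0 in ['a', 'd', 'b', 'c'] -> ['a', 'd', 'b', 'c']
'c': index 3 in ['a', 'd', 'b', 'c'] -> ['c', 'a', 'd', 'b']
'd': index 2 in ['c', 'a', 'd', 'b'] -> ['d', 'c', 'a', 'b']


Output: [1, 2, 1, 3, 3, 0, 1, 1, 0, 3, 2]


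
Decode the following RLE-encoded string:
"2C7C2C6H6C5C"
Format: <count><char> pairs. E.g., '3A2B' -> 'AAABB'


Expanding each <count><char> pair:
  2C -> 'CC'
  7C -> 'CCCCCCC'
  2C -> 'CC'
  6H -> 'HHHHHH'
  6C -> 'CCCCCC'
  5C -> 'CCCCC'

Decoded = CCCCCCCCCCCHHHHHHCCCCCCCCCCC


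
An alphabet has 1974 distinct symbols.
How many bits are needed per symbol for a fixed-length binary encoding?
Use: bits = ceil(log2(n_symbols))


log2(1974) = 10.9469
Bracket: 2^10 = 1024 < 1974 <= 2^11 = 2048
So ceil(log2(1974)) = 11

bits = ceil(log2(1974)) = ceil(10.9469) = 11 bits


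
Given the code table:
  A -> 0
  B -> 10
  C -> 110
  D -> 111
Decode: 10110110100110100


Decoding:
10 -> B
110 -> C
110 -> C
10 -> B
0 -> A
110 -> C
10 -> B
0 -> A


Result: BCCBACBA


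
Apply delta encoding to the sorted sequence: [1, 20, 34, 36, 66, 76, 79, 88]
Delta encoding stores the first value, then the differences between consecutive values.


First value: 1
Deltas:
  20 - 1 = 19
  34 - 20 = 14
  36 - 34 = 2
  66 - 36 = 30
  76 - 66 = 10
  79 - 76 = 3
  88 - 79 = 9


Delta encoded: [1, 19, 14, 2, 30, 10, 3, 9]


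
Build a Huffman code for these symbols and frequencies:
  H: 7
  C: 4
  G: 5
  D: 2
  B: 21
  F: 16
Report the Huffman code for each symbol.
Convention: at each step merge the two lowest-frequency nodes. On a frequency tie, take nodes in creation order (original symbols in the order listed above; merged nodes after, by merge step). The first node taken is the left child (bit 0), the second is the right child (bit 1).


Huffman tree construction:
Step 1: Merge D(2) + C(4) = 6
Step 2: Merge G(5) + (D+C)(6) = 11
Step 3: Merge H(7) + (G+(D+C))(11) = 18
Step 4: Merge F(16) + (H+(G+(D+C)))(18) = 34
Step 5: Merge B(21) + (F+(H+(G+(D+C))))(34) = 55
Read each symbol's code off the tree from the root (left child = 0, right child = 1).

Codes:
  H: 110 (length 3)
  C: 11111 (length 5)
  G: 1110 (length 4)
  D: 11110 (length 5)
  B: 0 (length 1)
  F: 10 (length 2)
Average code length: 124/55 = 2.2545 bits/symbol


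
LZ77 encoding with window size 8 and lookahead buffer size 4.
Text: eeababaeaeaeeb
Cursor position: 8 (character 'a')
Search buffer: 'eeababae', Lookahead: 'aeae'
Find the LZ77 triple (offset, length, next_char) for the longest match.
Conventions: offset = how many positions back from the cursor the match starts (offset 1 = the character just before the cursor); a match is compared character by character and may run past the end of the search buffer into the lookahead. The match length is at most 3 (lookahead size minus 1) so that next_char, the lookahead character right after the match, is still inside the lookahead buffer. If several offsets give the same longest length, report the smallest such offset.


Try each offset into the search buffer:
  offset=1 (pos 7, char 'e'): match length 0
  offset=2 (pos 6, char 'a'): match length 3
  offset=3 (pos 5, char 'b'): match length 0
  offset=4 (pos 4, char 'a'): match length 1
  offset=5 (pos 3, char 'b'): match length 0
  offset=6 (pos 2, char 'a'): match length 1
  offset=7 (pos 1, char 'e'): match length 0
  offset=8 (pos 0, char 'e'): match length 0
Longest match has length 3 at offset 2.
next_char = character at position 8 + 3 = 11 -> 'e'

Best match: offset=2, length=3 (matching 'aea' starting at position 6)
LZ77 triple: (2, 3, 'e')


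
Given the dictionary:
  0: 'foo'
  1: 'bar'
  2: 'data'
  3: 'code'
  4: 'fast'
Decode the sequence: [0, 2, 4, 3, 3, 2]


Look up each index in the dictionary:
  0 -> 'foo'
  2 -> 'data'
  4 -> 'fast'
  3 -> 'code'
  3 -> 'code'
  2 -> 'data'

Decoded: "foo data fast code code data"


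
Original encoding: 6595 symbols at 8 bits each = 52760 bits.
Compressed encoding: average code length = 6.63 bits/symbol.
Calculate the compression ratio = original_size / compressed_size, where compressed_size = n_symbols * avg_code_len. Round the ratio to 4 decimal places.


original_size = n_symbols * orig_bits = 6595 * 8 = 52760 bits
compressed_size = n_symbols * avg_code_len = 6595 * 6.63 = 43724.85 bits
ratio = original_size / compressed_size = 52760 / 43724.85 = 1.2066

Compression ratio = 1.2066


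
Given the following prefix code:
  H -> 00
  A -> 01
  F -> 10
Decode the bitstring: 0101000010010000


Decoding step by step:
Bits 01 -> A
Bits 01 -> A
Bits 00 -> H
Bits 00 -> H
Bits 10 -> F
Bits 01 -> A
Bits 00 -> H
Bits 00 -> H


Decoded message: AAHHFAHH


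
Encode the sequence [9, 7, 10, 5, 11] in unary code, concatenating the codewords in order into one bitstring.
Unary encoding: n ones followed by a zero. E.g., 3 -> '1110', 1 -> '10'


Encode each number as n ones followed by a terminating 0:
  9 -> 1111111110 (10 bits)
  7 -> 11111110 (8 bits)
  10 -> 11111111110 (11 bits)
  5 -> 111110 (6 bits)
  11 -> 111111111110 (12 bits)
Total length = 10 + 8 + 11 + 6 + 12 = 47 bits.

Unary([9, 7, 10, 5, 11]) = 11111111101111111011111111110111110111111111110 (47 bits)


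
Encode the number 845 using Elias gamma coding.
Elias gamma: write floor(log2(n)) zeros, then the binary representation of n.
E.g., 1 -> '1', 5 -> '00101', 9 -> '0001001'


num_bits = floor(log2(845)) + 1 = 10
leading_zeros = num_bits - 1 = 9
binary(845) = 1101001101

Elias gamma(845) = '000000000' + '1101001101' = 0000000001101001101 (19 bits)


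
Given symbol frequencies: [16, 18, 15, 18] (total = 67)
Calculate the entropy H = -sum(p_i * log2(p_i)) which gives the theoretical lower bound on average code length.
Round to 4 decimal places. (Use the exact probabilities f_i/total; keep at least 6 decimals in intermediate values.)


Per-symbol terms -p_i * log2(p_i) with p_i = f_i/67:
  p = 16/67 = 0.238806: log2(p) = -2.066089, -p*log2(p) = 0.493394
  p = 18/67 = 0.268657: log2(p) = -1.896164, -p*log2(p) = 0.509417
  p = 15/67 = 0.223881: log2(p) = -2.159199, -p*log2(p) = 0.483403
  p = 18/67 = 0.268657: log2(p) = -1.896164, -p*log2(p) = 0.509417
H = 0.493394 + 0.509417 + 0.483403 + 0.509417 = 1.995631

H = 1.9956 bits/symbol


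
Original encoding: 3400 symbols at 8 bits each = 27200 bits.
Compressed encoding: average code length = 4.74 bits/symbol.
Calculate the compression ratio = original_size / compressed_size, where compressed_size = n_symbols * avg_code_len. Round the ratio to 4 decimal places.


original_size = n_symbols * orig_bits = 3400 * 8 = 27200 bits
compressed_size = n_symbols * avg_code_len = 3400 * 4.74 = 16116.0 bits
ratio = original_size / compressed_size = 27200 / 16116.0 = 1.6878

Compression ratio = 1.6878


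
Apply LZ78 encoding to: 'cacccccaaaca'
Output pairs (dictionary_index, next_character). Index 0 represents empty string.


LZ78 encoding steps:
Dictionary: {0: ''}
Step 1: w='' (idx 0), next='c' -> output (0, 'c'), add 'c' as idx 1
Step 2: w='' (idx 0), next='a' -> output (0, 'a'), add 'a' as idx 2
Step 3: w='c' (idx 1), next='c' -> output (1, 'c'), add 'cc' as idx 3
Step 4: w='cc' (idx 3), next='c' -> output (3, 'c'), add 'ccc' as idx 4
Step 5: w='a' (idx 2), next='a' -> output (2, 'a'), add 'aa' as idx 5
Step 6: w='a' (idx 2), next='c' -> output (2, 'c'), add 'ac' as idx 6
Step 7: w='a' (idx 2), end of input -> output (2, '')


Encoded: [(0, 'c'), (0, 'a'), (1, 'c'), (3, 'c'), (2, 'a'), (2, 'c'), (2, '')]


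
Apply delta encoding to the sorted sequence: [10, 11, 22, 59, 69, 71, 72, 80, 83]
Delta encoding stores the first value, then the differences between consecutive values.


First value: 10
Deltas:
  11 - 10 = 1
  22 - 11 = 11
  59 - 22 = 37
  69 - 59 = 10
  71 - 69 = 2
  72 - 71 = 1
  80 - 72 = 8
  83 - 80 = 3


Delta encoded: [10, 1, 11, 37, 10, 2, 1, 8, 3]


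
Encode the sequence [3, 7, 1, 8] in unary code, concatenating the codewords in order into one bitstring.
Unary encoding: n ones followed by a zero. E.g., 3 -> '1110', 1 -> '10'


Encode each number as n ones followed by a terminating 0:
  3 -> 1110 (4 bits)
  7 -> 11111110 (8 bits)
  1 -> 10 (2 bits)
  8 -> 111111110 (9 bits)
Total length = 4 + 8 + 2 + 9 = 23 bits.

Unary([3, 7, 1, 8]) = 11101111111010111111110 (23 bits)


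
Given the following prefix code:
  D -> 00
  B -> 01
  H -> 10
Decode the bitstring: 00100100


Decoding step by step:
Bits 00 -> D
Bits 10 -> H
Bits 01 -> B
Bits 00 -> D


Decoded message: DHBD


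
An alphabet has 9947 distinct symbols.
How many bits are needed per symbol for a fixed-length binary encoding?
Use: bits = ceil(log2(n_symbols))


log2(9947) = 13.28
Bracket: 2^13 = 8192 < 9947 <= 2^14 = 16384
So ceil(log2(9947)) = 14

bits = ceil(log2(9947)) = ceil(13.28) = 14 bits


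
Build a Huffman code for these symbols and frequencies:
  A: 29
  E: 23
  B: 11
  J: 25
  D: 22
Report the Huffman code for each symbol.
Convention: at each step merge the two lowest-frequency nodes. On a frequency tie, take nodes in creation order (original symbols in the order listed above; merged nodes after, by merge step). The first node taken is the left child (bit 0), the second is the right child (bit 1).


Huffman tree construction:
Step 1: Merge B(11) + D(22) = 33
Step 2: Merge E(23) + J(25) = 48
Step 3: Merge A(29) + (B+D)(33) = 62
Step 4: Merge (E+J)(48) + (A+(B+D))(62) = 110
Read each symbol's code off the tree from the root (left child = 0, right child = 1).

Codes:
  A: 10 (length 2)
  E: 00 (length 2)
  B: 110 (length 3)
  J: 01 (length 2)
  D: 111 (length 3)
Average code length: 253/110 = 2.3000 bits/symbol


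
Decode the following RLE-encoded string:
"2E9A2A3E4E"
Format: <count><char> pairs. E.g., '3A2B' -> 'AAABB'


Expanding each <count><char> pair:
  2E -> 'EE'
  9A -> 'AAAAAAAAA'
  2A -> 'AA'
  3E -> 'EEE'
  4E -> 'EEEE'

Decoded = EEAAAAAAAAAAAEEEEEEE


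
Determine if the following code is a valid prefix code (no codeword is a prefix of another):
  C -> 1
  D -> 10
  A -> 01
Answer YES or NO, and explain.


Checking each pair (does one codeword prefix another?):
  C='1' vs D='10': prefix -- VIOLATION

NO -- this is NOT a valid prefix code. C (1) is a prefix of D (10).


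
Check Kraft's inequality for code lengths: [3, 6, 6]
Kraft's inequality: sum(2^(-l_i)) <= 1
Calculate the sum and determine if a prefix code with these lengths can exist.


Sum = 2^(-3) + 2^(-6) + 2^(-6)
    = 0.125 + 0.015625 + 0.015625
    = 10/64 = 0.15625
Since 0.15625 <= 1, Kraft's inequality IS satisfied.
A prefix code with these lengths CAN exist.

Kraft sum = 0.15625. Satisfied.


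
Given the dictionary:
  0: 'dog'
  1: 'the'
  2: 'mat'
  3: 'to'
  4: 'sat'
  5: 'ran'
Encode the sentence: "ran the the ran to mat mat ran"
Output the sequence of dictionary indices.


Look up each word in the dictionary:
  'ran' -> 5
  'the' -> 1
  'the' -> 1
  'ran' -> 5
  'to' -> 3
  'mat' -> 2
  'mat' -> 2
  'ran' -> 5

Encoded: [5, 1, 1, 5, 3, 2, 2, 5]


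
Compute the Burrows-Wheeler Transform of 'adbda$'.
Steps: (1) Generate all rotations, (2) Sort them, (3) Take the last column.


Rotations (sorted):
  0: $adbda -> last char: a
  1: a$adbd -> last char: d
  2: adbda$ -> last char: $
  3: bda$ad -> last char: d
  4: da$adb -> last char: b
  5: dbda$a -> last char: a


BWT = ad$dba


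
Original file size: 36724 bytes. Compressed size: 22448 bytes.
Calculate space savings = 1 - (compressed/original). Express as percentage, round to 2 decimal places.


ratio = compressed/original = 22448/36724 = 0.611262
savings = 1 - ratio = 1 - 0.611262 = 0.388738
as a percentage: 0.388738 * 100 = 38.87%

Space savings = 1 - 22448/36724 = 38.87%


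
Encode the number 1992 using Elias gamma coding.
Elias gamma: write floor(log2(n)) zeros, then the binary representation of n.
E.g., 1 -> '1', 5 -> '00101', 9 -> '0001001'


num_bits = floor(log2(1992)) + 1 = 11
leading_zeros = num_bits - 1 = 10
binary(1992) = 11111001000

Elias gamma(1992) = '0000000000' + '11111001000' = 000000000011111001000 (21 bits)


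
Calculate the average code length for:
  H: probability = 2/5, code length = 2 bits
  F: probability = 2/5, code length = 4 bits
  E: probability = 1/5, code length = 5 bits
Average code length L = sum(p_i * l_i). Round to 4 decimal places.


Weighted contributions p_i * l_i:
  H: (2/5) * 2 = 4/5
  F: (2/5) * 4 = 8/5
  E: (1/5) * 5 = 5/5
Sum = (4 + 8 + 5)/5 = 17/5

L = 17/5 = 3.4000 bits/symbol


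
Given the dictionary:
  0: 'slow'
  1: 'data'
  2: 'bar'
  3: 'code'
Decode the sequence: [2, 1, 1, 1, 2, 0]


Look up each index in the dictionary:
  2 -> 'bar'
  1 -> 'data'
  1 -> 'data'
  1 -> 'data'
  2 -> 'bar'
  0 -> 'slow'

Decoded: "bar data data data bar slow"


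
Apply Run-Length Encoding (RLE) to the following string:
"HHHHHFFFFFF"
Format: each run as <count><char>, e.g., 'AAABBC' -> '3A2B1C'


Scanning runs left to right:
  i=0: run of 'H' x 5 -> '5H'
  i=5: run of 'F' x 6 -> '6F'

RLE = 5H6F


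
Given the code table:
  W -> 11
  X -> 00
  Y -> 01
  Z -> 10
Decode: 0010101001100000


Decoding:
00 -> X
10 -> Z
10 -> Z
10 -> Z
01 -> Y
10 -> Z
00 -> X
00 -> X


Result: XZZZYZXX


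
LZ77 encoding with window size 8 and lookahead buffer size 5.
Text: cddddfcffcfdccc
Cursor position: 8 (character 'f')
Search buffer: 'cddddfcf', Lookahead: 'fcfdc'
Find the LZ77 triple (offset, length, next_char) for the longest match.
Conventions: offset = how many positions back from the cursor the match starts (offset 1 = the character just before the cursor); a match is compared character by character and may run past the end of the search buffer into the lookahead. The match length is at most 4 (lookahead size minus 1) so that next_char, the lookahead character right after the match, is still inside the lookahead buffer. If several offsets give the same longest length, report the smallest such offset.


Try each offset into the search buffer:
  offset=1 (pos 7, char 'f'): match length 1
  offset=2 (pos 6, char 'c'): match length 0
  offset=3 (pos 5, char 'f'): match length 3
  offset=4 (pos 4, char 'd'): match length 0
  offset=5 (pos 3, char 'd'): match length 0
  offset=6 (pos 2, char 'd'): match length 0
  offset=7 (pos 1, char 'd'): match length 0
  offset=8 (pos 0, char 'c'): match length 0
Longest match has length 3 at offset 3.
next_char = character at position 8 + 3 = 11 -> 'd'

Best match: offset=3, length=3 (matching 'fcf' starting at position 5)
LZ77 triple: (3, 3, 'd')


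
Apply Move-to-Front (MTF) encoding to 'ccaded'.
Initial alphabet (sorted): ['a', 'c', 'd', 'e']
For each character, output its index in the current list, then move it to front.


MTF encoding:
'c': index 1 in ['a', 'c', 'd', 'e'] -> ['c', 'a', 'd', 'e']
'c': index 0 in ['c', 'a', 'd', 'e'] -> ['c', 'a', 'd', 'e']
'a': index 1 in ['c', 'a', 'd', 'e'] -> ['a', 'c', 'd', 'e']
'd': index 2 in ['a', 'c', 'd', 'e'] -> ['d', 'a', 'c', 'e']
'e': index 3 in ['d', 'a', 'c', 'e'] -> ['e', 'd', 'a', 'c']
'd': index 1 in ['e', 'd', 'a', 'c'] -> ['d', 'e', 'a', 'c']


Output: [1, 0, 1, 2, 3, 1]


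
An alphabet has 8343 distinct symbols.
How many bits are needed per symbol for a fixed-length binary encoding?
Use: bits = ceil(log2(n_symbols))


log2(8343) = 13.0264
Bracket: 2^13 = 8192 < 8343 <= 2^14 = 16384
So ceil(log2(8343)) = 14

bits = ceil(log2(8343)) = ceil(13.0264) = 14 bits


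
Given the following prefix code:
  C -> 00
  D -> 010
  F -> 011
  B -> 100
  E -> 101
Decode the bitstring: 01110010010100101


Decoding step by step:
Bits 011 -> F
Bits 100 -> B
Bits 100 -> B
Bits 101 -> E
Bits 00 -> C
Bits 101 -> E


Decoded message: FBBECE


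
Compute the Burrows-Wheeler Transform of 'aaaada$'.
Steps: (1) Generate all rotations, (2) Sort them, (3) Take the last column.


Rotations (sorted):
  0: $aaaada -> last char: a
  1: a$aaaad -> last char: d
  2: aaaada$ -> last char: $
  3: aaada$a -> last char: a
  4: aada$aa -> last char: a
  5: ada$aaa -> last char: a
  6: da$aaaa -> last char: a


BWT = ad$aaaa


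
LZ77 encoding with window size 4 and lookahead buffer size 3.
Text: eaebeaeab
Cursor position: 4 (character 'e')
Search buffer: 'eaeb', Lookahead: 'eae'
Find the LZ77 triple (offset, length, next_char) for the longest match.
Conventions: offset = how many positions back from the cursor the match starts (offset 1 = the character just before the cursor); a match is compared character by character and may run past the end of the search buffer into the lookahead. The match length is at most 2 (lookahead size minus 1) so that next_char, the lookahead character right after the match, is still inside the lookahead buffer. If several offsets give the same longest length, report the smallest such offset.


Try each offset into the search buffer:
  offset=1 (pos 3, char 'b'): match length 0
  offset=2 (pos 2, char 'e'): match length 1
  offset=3 (pos 1, char 'a'): match length 0
  offset=4 (pos 0, char 'e'): match length 2
Longest match has length 2 at offset 4.
next_char = character at position 4 + 2 = 6 -> 'e'

Best match: offset=4, length=2 (matching 'ea' starting at position 0)
LZ77 triple: (4, 2, 'e')


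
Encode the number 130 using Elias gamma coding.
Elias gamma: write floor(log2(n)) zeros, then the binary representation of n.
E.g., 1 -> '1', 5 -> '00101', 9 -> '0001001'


num_bits = floor(log2(130)) + 1 = 8
leading_zeros = num_bits - 1 = 7
binary(130) = 10000010

Elias gamma(130) = '0000000' + '10000010' = 000000010000010 (15 bits)


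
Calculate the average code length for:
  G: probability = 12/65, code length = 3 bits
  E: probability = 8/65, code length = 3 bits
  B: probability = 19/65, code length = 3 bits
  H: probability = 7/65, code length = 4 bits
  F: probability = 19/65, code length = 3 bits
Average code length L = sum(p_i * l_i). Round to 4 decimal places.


Weighted contributions p_i * l_i:
  G: (12/65) * 3 = 36/65
  E: (8/65) * 3 = 24/65
  B: (19/65) * 3 = 57/65
  H: (7/65) * 4 = 28/65
  F: (19/65) * 3 = 57/65
Sum = (36 + 24 + 57 + 28 + 57)/65 = 202/65

L = 202/65 = 3.1077 bits/symbol


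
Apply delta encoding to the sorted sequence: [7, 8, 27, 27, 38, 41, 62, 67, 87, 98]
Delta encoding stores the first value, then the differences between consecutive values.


First value: 7
Deltas:
  8 - 7 = 1
  27 - 8 = 19
  27 - 27 = 0
  38 - 27 = 11
  41 - 38 = 3
  62 - 41 = 21
  67 - 62 = 5
  87 - 67 = 20
  98 - 87 = 11


Delta encoded: [7, 1, 19, 0, 11, 3, 21, 5, 20, 11]


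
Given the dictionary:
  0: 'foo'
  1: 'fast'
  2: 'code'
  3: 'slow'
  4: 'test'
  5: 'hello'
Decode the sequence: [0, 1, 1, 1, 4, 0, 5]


Look up each index in the dictionary:
  0 -> 'foo'
  1 -> 'fast'
  1 -> 'fast'
  1 -> 'fast'
  4 -> 'test'
  0 -> 'foo'
  5 -> 'hello'

Decoded: "foo fast fast fast test foo hello"


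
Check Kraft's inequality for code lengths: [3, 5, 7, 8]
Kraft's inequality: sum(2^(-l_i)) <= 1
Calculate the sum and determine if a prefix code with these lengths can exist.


Sum = 2^(-3) + 2^(-5) + 2^(-7) + 2^(-8)
    = 0.125 + 0.03125 + 0.0078125 + 0.00390625
    = 43/256 = 0.16796875
Since 0.16796875 <= 1, Kraft's inequality IS satisfied.
A prefix code with these lengths CAN exist.

Kraft sum = 0.16796875. Satisfied.


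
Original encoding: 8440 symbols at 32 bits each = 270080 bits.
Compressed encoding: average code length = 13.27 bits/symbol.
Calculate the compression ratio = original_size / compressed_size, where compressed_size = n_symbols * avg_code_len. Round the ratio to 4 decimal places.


original_size = n_symbols * orig_bits = 8440 * 32 = 270080 bits
compressed_size = n_symbols * avg_code_len = 8440 * 13.27 = 111998.8 bits
ratio = original_size / compressed_size = 270080 / 111998.8 = 2.4115

Compression ratio = 2.4115


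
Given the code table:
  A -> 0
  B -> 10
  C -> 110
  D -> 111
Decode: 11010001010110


Decoding:
110 -> C
10 -> B
0 -> A
0 -> A
10 -> B
10 -> B
110 -> C


Result: CBAABBC


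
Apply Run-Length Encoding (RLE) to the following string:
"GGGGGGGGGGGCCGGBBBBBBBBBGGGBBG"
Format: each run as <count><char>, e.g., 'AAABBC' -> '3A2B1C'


Scanning runs left to right:
  i=0: run of 'G' x 11 -> '11G'
  i=11: run of 'C' x 2 -> '2C'
  i=13: run of 'G' x 2 -> '2G'
  i=15: run of 'B' x 9 -> '9B'
  i=24: run of 'G' x 3 -> '3G'
  i=27: run of 'B' x 2 -> '2B'
  i=29: run of 'G' x 1 -> '1G'

RLE = 11G2C2G9B3G2B1G


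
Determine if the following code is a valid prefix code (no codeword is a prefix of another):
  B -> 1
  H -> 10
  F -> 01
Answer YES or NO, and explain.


Checking each pair (does one codeword prefix another?):
  B='1' vs H='10': prefix -- VIOLATION

NO -- this is NOT a valid prefix code. B (1) is a prefix of H (10).


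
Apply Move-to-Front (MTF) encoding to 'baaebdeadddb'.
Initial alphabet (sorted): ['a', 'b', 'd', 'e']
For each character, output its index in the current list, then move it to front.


MTF encoding:
'b': index 1 in ['a', 'b', 'd', 'e'] -> ['b', 'a', 'd', 'e']
'a': index 1 in ['b', 'a', 'd', 'e'] -> ['a', 'b', 'd', 'e']
'a': index 0 in ['a', 'b', 'd', 'e'] -> ['a', 'b', 'd', 'e']
'e': index 3 in ['a', 'b', 'd', 'e'] -> ['e', 'a', 'b', 'd']
'b': index 2 in ['e', 'a', 'b', 'd'] -> ['b', 'e', 'a', 'd']
'd': index 3 in ['b', 'e', 'a', 'd'] -> ['d', 'b', 'e', 'a']
'e': index 2 in ['d', 'b', 'e', 'a'] -> ['e', 'd', 'b', 'a']
'a': index 3 in ['e', 'd', 'b', 'a'] -> ['a', 'e', 'd', 'b']
'd': index 2 in ['a', 'e', 'd', 'b'] -> ['d', 'a', 'e', 'b']
'd': index 0 in ['d', 'a', 'e', 'b'] -> ['d', 'a', 'e', 'b']
'd': index 0 in ['d', 'a', 'e', 'b'] -> ['d', 'a', 'e', 'b']
'b': index 3 in ['d', 'a', 'e', 'b'] -> ['b', 'd', 'a', 'e']


Output: [1, 1, 0, 3, 2, 3, 2, 3, 2, 0, 0, 3]


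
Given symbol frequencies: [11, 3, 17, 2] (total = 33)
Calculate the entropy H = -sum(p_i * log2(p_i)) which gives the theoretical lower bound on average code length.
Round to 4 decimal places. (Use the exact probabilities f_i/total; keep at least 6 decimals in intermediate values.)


Per-symbol terms -p_i * log2(p_i) with p_i = f_i/33:
  p = 11/33 = 0.333333: log2(p) = -1.584963, -p*log2(p) = 0.528321
  p = 3/33 = 0.090909: log2(p) = -3.459432, -p*log2(p) = 0.314494
  p = 17/33 = 0.515152: log2(p) = -0.956931, -p*log2(p) = 0.492965
  p = 2/33 = 0.060606: log2(p) = -4.044394, -p*log2(p) = 0.245115
H = 0.528321 + 0.314494 + 0.492965 + 0.245115 = 1.580895

H = 1.5809 bits/symbol


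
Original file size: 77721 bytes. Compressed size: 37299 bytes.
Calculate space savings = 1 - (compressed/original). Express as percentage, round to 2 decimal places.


ratio = compressed/original = 37299/77721 = 0.479909
savings = 1 - ratio = 1 - 0.479909 = 0.520091
as a percentage: 0.520091 * 100 = 52.01%

Space savings = 1 - 37299/77721 = 52.01%


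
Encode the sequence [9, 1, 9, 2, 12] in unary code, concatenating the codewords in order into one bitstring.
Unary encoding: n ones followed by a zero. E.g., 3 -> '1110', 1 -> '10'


Encode each number as n ones followed by a terminating 0:
  9 -> 1111111110 (10 bits)
  1 -> 10 (2 bits)
  9 -> 1111111110 (10 bits)
  2 -> 110 (3 bits)
  12 -> 1111111111110 (13 bits)
Total length = 10 + 2 + 10 + 3 + 13 = 38 bits.

Unary([9, 1, 9, 2, 12]) = 11111111101011111111101101111111111110 (38 bits)


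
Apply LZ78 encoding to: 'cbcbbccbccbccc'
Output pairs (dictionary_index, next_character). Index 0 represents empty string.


LZ78 encoding steps:
Dictionary: {0: ''}
Step 1: w='' (idx 0), next='c' -> output (0, 'c'), add 'c' as idx 1
Step 2: w='' (idx 0), next='b' -> output (0, 'b'), add 'b' as idx 2
Step 3: w='c' (idx 1), next='b' -> output (1, 'b'), add 'cb' as idx 3
Step 4: w='b' (idx 2), next='c' -> output (2, 'c'), add 'bc' as idx 4
Step 5: w='cb' (idx 3), next='c' -> output (3, 'c'), add 'cbc' as idx 5
Step 6: w='cbc' (idx 5), next='c' -> output (5, 'c'), add 'cbcc' as idx 6
Step 7: w='c' (idx 1), end of input -> output (1, '')


Encoded: [(0, 'c'), (0, 'b'), (1, 'b'), (2, 'c'), (3, 'c'), (5, 'c'), (1, '')]


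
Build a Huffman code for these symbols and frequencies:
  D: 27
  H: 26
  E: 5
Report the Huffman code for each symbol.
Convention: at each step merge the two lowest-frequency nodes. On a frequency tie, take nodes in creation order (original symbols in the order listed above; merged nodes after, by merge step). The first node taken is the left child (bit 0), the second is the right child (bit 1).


Huffman tree construction:
Step 1: Merge E(5) + H(26) = 31
Step 2: Merge D(27) + (E+H)(31) = 58
Read each symbol's code off the tree from the root (left child = 0, right child = 1).

Codes:
  D: 0 (length 1)
  H: 11 (length 2)
  E: 10 (length 2)
Average code length: 89/58 = 1.5345 bits/symbol


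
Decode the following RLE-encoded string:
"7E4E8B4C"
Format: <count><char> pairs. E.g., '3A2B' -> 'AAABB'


Expanding each <count><char> pair:
  7E -> 'EEEEEEE'
  4E -> 'EEEE'
  8B -> 'BBBBBBBB'
  4C -> 'CCCC'

Decoded = EEEEEEEEEEEBBBBBBBBCCCC


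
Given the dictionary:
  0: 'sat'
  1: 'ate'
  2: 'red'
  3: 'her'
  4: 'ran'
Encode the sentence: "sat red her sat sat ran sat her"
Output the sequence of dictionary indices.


Look up each word in the dictionary:
  'sat' -> 0
  'red' -> 2
  'her' -> 3
  'sat' -> 0
  'sat' -> 0
  'ran' -> 4
  'sat' -> 0
  'her' -> 3

Encoded: [0, 2, 3, 0, 0, 4, 0, 3]


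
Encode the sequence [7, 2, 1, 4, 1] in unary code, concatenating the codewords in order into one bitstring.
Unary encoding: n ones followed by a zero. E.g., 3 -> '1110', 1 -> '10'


Encode each number as n ones followed by a terminating 0:
  7 -> 11111110 (8 bits)
  2 -> 110 (3 bits)
  1 -> 10 (2 bits)
  4 -> 11110 (5 bits)
  1 -> 10 (2 bits)
Total length = 8 + 3 + 2 + 5 + 2 = 20 bits.

Unary([7, 2, 1, 4, 1]) = 11111110110101111010 (20 bits)


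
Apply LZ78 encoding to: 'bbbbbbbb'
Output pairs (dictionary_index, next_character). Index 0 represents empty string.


LZ78 encoding steps:
Dictionary: {0: ''}
Step 1: w='' (idx 0), next='b' -> output (0, 'b'), add 'b' as idx 1
Step 2: w='b' (idx 1), next='b' -> output (1, 'b'), add 'bb' as idx 2
Step 3: w='bb' (idx 2), next='b' -> output (2, 'b'), add 'bbb' as idx 3
Step 4: w='bb' (idx 2), end of input -> output (2, '')


Encoded: [(0, 'b'), (1, 'b'), (2, 'b'), (2, '')]


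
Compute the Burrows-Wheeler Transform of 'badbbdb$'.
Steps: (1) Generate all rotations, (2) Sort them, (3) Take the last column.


Rotations (sorted):
  0: $badbbdb -> last char: b
  1: adbbdb$b -> last char: b
  2: b$badbbd -> last char: d
  3: badbbdb$ -> last char: $
  4: bbdb$bad -> last char: d
  5: bdb$badb -> last char: b
  6: db$badbb -> last char: b
  7: dbbdb$ba -> last char: a


BWT = bbd$dbba


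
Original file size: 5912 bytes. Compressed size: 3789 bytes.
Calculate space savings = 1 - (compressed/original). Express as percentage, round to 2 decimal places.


ratio = compressed/original = 3789/5912 = 0.6409
savings = 1 - ratio = 1 - 0.6409 = 0.3591
as a percentage: 0.3591 * 100 = 35.91%

Space savings = 1 - 3789/5912 = 35.91%


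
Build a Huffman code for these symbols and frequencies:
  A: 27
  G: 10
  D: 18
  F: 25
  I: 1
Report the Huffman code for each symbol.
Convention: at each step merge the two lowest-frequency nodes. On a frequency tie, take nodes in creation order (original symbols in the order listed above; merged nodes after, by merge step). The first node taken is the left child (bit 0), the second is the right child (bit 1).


Huffman tree construction:
Step 1: Merge I(1) + G(10) = 11
Step 2: Merge (I+G)(11) + D(18) = 29
Step 3: Merge F(25) + A(27) = 52
Step 4: Merge ((I+G)+D)(29) + (F+A)(52) = 81
Read each symbol's code off the tree from the root (left child = 0, right child = 1).

Codes:
  A: 11 (length 2)
  G: 001 (length 3)
  D: 01 (length 2)
  F: 10 (length 2)
  I: 000 (length 3)
Average code length: 173/81 = 2.1358 bits/symbol


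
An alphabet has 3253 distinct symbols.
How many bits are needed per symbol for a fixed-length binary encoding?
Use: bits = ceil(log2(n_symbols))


log2(3253) = 11.6676
Bracket: 2^11 = 2048 < 3253 <= 2^12 = 4096
So ceil(log2(3253)) = 12

bits = ceil(log2(3253)) = ceil(11.6676) = 12 bits


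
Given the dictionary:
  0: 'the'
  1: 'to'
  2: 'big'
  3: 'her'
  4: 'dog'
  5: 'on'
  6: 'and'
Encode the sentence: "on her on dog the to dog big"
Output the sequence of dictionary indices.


Look up each word in the dictionary:
  'on' -> 5
  'her' -> 3
  'on' -> 5
  'dog' -> 4
  'the' -> 0
  'to' -> 1
  'dog' -> 4
  'big' -> 2

Encoded: [5, 3, 5, 4, 0, 1, 4, 2]


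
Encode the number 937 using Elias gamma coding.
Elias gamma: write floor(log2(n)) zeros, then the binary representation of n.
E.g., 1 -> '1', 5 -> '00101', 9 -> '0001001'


num_bits = floor(log2(937)) + 1 = 10
leading_zeros = num_bits - 1 = 9
binary(937) = 1110101001

Elias gamma(937) = '000000000' + '1110101001' = 0000000001110101001 (19 bits)


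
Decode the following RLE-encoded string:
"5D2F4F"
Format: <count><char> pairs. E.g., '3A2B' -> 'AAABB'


Expanding each <count><char> pair:
  5D -> 'DDDDD'
  2F -> 'FF'
  4F -> 'FFFF'

Decoded = DDDDDFFFFFF


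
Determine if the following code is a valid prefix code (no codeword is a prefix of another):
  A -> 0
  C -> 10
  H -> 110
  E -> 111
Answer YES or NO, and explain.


Checking each pair (does one codeword prefix another?):
  A='0' vs C='10': no prefix
  A='0' vs H='110': no prefix
  A='0' vs E='111': no prefix
  C='10' vs A='0': no prefix
  C='10' vs H='110': no prefix
  C='10' vs E='111': no prefix
  H='110' vs A='0': no prefix
  H='110' vs C='10': no prefix
  H='110' vs E='111': no prefix
  E='111' vs A='0': no prefix
  E='111' vs C='10': no prefix
  E='111' vs H='110': no prefix
No violation found over all pairs.

YES -- this is a valid prefix code. No codeword is a prefix of any other codeword.


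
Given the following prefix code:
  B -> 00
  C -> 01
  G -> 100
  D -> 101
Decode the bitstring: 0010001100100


Decoding step by step:
Bits 00 -> B
Bits 100 -> G
Bits 01 -> C
Bits 100 -> G
Bits 100 -> G


Decoded message: BGCGG


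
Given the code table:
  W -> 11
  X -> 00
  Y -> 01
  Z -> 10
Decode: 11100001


Decoding:
11 -> W
10 -> Z
00 -> X
01 -> Y


Result: WZXY


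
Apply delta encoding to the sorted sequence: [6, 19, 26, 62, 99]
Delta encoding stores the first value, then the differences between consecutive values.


First value: 6
Deltas:
  19 - 6 = 13
  26 - 19 = 7
  62 - 26 = 36
  99 - 62 = 37


Delta encoded: [6, 13, 7, 36, 37]


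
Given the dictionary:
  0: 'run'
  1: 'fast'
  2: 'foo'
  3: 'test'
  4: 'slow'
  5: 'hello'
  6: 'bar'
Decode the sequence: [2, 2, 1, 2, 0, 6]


Look up each index in the dictionary:
  2 -> 'foo'
  2 -> 'foo'
  1 -> 'fast'
  2 -> 'foo'
  0 -> 'run'
  6 -> 'bar'

Decoded: "foo foo fast foo run bar"


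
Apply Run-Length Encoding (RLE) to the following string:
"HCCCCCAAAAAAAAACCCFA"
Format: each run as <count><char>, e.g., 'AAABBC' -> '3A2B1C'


Scanning runs left to right:
  i=0: run of 'H' x 1 -> '1H'
  i=1: run of 'C' x 5 -> '5C'
  i=6: run of 'A' x 9 -> '9A'
  i=15: run of 'C' x 3 -> '3C'
  i=18: run of 'F' x 1 -> '1F'
  i=19: run of 'A' x 1 -> '1A'

RLE = 1H5C9A3C1F1A


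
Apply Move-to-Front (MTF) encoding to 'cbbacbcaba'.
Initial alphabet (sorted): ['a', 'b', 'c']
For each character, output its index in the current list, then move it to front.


MTF encoding:
'c': index 2 in ['a', 'b', 'c'] -> ['c', 'a', 'b']
'b': index 2 in ['c', 'a', 'b'] -> ['b', 'c', 'a']
'b': index 0 in ['b', 'c', 'a'] -> ['b', 'c', 'a']
'a': index 2 in ['b', 'c', 'a'] -> ['a', 'b', 'c']
'c': index 2 in ['a', 'b', 'c'] -> ['c', 'a', 'b']
'b': index 2 in ['c', 'a', 'b'] -> ['b', 'c', 'a']
'c': index 1 in ['b', 'c', 'a'] -> ['c', 'b', 'a']
'a': index 2 in ['c', 'b', 'a'] -> ['a', 'c', 'b']
'b': index 2 in ['a', 'c', 'b'] -> ['b', 'a', 'c']
'a': index 1 in ['b', 'a', 'c'] -> ['a', 'b', 'c']


Output: [2, 2, 0, 2, 2, 2, 1, 2, 2, 1]


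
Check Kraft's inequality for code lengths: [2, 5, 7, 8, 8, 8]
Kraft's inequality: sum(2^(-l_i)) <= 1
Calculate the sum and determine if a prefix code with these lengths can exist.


Sum = 2^(-2) + 2^(-5) + 2^(-7) + 2^(-8) + 2^(-8) + 2^(-8)
    = 0.25 + 0.03125 + 0.0078125 + 0.00390625 + 0.00390625 + 0.00390625
    = 77/256 = 0.30078125
Since 0.30078125 <= 1, Kraft's inequality IS satisfied.
A prefix code with these lengths CAN exist.

Kraft sum = 0.30078125. Satisfied.


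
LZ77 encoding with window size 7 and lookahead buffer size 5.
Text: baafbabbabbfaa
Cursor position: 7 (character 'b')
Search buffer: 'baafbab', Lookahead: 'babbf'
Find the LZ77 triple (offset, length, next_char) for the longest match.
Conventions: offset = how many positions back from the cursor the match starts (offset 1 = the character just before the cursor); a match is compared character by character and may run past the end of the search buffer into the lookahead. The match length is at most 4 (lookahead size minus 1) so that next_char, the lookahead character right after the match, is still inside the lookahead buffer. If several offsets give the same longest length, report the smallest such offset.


Try each offset into the search buffer:
  offset=1 (pos 6, char 'b'): match length 1
  offset=2 (pos 5, char 'a'): match length 0
  offset=3 (pos 4, char 'b'): match length 4
  offset=4 (pos 3, char 'f'): match length 0
  offset=5 (pos 2, char 'a'): match length 0
  offset=6 (pos 1, char 'a'): match length 0
  offset=7 (pos 0, char 'b'): match length 2
Longest match has length 4 at offset 3.
next_char = character at position 7 + 4 = 11 -> 'f'

Best match: offset=3, length=4 (matching 'babb' starting at position 4)
LZ77 triple: (3, 4, 'f')


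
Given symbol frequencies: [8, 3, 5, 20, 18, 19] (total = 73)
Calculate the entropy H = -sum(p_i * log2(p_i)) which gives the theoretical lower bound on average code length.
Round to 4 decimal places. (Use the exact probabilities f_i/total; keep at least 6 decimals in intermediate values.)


Per-symbol terms -p_i * log2(p_i) with p_i = f_i/73:
  p = 8/73 = 0.109589: log2(p) = -3.189825, -p*log2(p) = 0.349570
  p = 3/73 = 0.041096: log2(p) = -4.604862, -p*log2(p) = 0.189241
  p = 5/73 = 0.068493: log2(p) = -3.867896, -p*log2(p) = 0.264924
  p = 20/73 = 0.273973: log2(p) = -1.867896, -p*log2(p) = 0.511752
  p = 18/73 = 0.246575: log2(p) = -2.019900, -p*log2(p) = 0.498057
  p = 19/73 = 0.260274: log2(p) = -1.941897, -p*log2(p) = 0.505425
H = 0.349570 + 0.189241 + 0.264924 + 0.511752 + 0.498057 + 0.505425 = 2.318969

H = 2.319 bits/symbol


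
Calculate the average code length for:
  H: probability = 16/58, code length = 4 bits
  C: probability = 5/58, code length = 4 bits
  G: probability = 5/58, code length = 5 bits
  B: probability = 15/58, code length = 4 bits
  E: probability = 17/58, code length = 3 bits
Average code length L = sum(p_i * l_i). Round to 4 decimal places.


Weighted contributions p_i * l_i:
  H: (16/58) * 4 = 64/58
  C: (5/58) * 4 = 20/58
  G: (5/58) * 5 = 25/58
  B: (15/58) * 4 = 60/58
  E: (17/58) * 3 = 51/58
Sum = (64 + 20 + 25 + 60 + 51)/58 = 220/58

L = 220/58 = 3.7931 bits/symbol


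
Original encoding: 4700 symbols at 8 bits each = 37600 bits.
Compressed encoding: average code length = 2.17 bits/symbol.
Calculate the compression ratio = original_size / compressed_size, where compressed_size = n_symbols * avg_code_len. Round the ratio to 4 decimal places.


original_size = n_symbols * orig_bits = 4700 * 8 = 37600 bits
compressed_size = n_symbols * avg_code_len = 4700 * 2.17 = 10199.0 bits
ratio = original_size / compressed_size = 37600 / 10199.0 = 3.6866

Compression ratio = 3.6866


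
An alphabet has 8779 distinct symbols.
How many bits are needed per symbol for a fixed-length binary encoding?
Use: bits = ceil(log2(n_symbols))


log2(8779) = 13.0998
Bracket: 2^13 = 8192 < 8779 <= 2^14 = 16384
So ceil(log2(8779)) = 14

bits = ceil(log2(8779)) = ceil(13.0998) = 14 bits


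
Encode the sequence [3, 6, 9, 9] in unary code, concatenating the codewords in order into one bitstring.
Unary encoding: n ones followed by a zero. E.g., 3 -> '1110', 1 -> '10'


Encode each number as n ones followed by a terminating 0:
  3 -> 1110 (4 bits)
  6 -> 1111110 (7 bits)
  9 -> 1111111110 (10 bits)
  9 -> 1111111110 (10 bits)
Total length = 4 + 7 + 10 + 10 = 31 bits.

Unary([3, 6, 9, 9]) = 1110111111011111111101111111110 (31 bits)


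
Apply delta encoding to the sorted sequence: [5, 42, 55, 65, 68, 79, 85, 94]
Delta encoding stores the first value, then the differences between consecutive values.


First value: 5
Deltas:
  42 - 5 = 37
  55 - 42 = 13
  65 - 55 = 10
  68 - 65 = 3
  79 - 68 = 11
  85 - 79 = 6
  94 - 85 = 9


Delta encoded: [5, 37, 13, 10, 3, 11, 6, 9]


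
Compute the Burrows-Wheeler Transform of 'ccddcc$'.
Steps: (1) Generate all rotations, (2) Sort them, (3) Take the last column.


Rotations (sorted):
  0: $ccddcc -> last char: c
  1: c$ccddc -> last char: c
  2: cc$ccdd -> last char: d
  3: ccddcc$ -> last char: $
  4: cddcc$c -> last char: c
  5: dcc$ccd -> last char: d
  6: ddcc$cc -> last char: c


BWT = ccd$cdc


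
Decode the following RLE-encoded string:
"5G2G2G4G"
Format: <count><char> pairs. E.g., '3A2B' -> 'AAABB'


Expanding each <count><char> pair:
  5G -> 'GGGGG'
  2G -> 'GG'
  2G -> 'GG'
  4G -> 'GGGG'

Decoded = GGGGGGGGGGGGG


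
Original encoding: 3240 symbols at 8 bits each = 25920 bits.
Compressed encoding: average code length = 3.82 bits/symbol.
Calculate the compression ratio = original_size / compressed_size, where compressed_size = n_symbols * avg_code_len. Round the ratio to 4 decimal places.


original_size = n_symbols * orig_bits = 3240 * 8 = 25920 bits
compressed_size = n_symbols * avg_code_len = 3240 * 3.82 = 12376.8 bits
ratio = original_size / compressed_size = 25920 / 12376.8 = 2.0942

Compression ratio = 2.0942


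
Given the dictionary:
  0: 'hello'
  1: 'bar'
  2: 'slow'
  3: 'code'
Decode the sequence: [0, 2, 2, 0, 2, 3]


Look up each index in the dictionary:
  0 -> 'hello'
  2 -> 'slow'
  2 -> 'slow'
  0 -> 'hello'
  2 -> 'slow'
  3 -> 'code'

Decoded: "hello slow slow hello slow code"


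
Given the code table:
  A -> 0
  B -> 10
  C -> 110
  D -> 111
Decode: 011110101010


Decoding:
0 -> A
111 -> D
10 -> B
10 -> B
10 -> B
10 -> B


Result: ADBBBB


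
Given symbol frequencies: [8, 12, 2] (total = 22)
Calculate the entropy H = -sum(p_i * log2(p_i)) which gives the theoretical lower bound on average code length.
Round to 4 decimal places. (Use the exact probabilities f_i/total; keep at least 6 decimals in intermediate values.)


Per-symbol terms -p_i * log2(p_i) with p_i = f_i/22:
  p = 8/22 = 0.363636: log2(p) = -1.459432, -p*log2(p) = 0.530702
  p = 12/22 = 0.545455: log2(p) = -0.874469, -p*log2(p) = 0.476983
  p = 2/22 = 0.090909: log2(p) = -3.459432, -p*log2(p) = 0.314494
H = 0.530702 + 0.476983 + 0.314494 = 1.322179

H = 1.3222 bits/symbol


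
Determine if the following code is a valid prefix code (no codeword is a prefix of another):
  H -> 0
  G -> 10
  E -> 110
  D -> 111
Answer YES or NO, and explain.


Checking each pair (does one codeword prefix another?):
  H='0' vs G='10': no prefix
  H='0' vs E='110': no prefix
  H='0' vs D='111': no prefix
  G='10' vs H='0': no prefix
  G='10' vs E='110': no prefix
  G='10' vs D='111': no prefix
  E='110' vs H='0': no prefix
  E='110' vs G='10': no prefix
  E='110' vs D='111': no prefix
  D='111' vs H='0': no prefix
  D='111' vs G='10': no prefix
  D='111' vs E='110': no prefix
No violation found over all pairs.

YES -- this is a valid prefix code. No codeword is a prefix of any other codeword.
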